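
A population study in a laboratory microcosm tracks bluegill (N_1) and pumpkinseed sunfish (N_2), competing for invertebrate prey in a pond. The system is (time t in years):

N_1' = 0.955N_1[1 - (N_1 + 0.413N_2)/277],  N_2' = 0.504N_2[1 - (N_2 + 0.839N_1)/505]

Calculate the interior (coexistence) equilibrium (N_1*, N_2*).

N_1* ≈ 105, N_2* ≈ 417

Setting both brackets to zero gives the nullclines N_1 + 0.413N_2 = 277 and 0.839N_1 + N_2 = 505.
Substituting N_2 = 505 - 0.839N_1 into the first: N_1(1 - 0.413·0.839) = 277 - 0.413·505.
So N_1* = 68.4/0.653 = 105, and then N_2* = 505 - 0.839·105 = 417.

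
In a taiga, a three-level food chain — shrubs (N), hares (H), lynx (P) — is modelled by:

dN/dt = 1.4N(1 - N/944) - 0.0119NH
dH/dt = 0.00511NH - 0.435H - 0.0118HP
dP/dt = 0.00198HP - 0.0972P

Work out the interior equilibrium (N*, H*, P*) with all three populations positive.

From dP/dt = 0: 0.00198H* = 0.0972, so H* = 49.1.
From dN/dt = 0: 1.4(1 - N*/944) = 0.0119·49.1, giving N* = 944·(1 - 0.417) = 550.
From dH/dt = 0: 0.00511·550 - 0.435 = 0.0118P*, so P* = 2.38/0.0118 = 201.

N* ≈ 550, H* ≈ 49.1, P* ≈ 201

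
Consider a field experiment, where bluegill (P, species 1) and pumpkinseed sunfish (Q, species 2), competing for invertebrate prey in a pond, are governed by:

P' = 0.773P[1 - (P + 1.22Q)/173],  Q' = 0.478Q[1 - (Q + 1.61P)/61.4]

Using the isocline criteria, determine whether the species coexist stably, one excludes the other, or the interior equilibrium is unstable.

Compare the nullcline intercepts: K1/α12 = 173/1.22 = 142 > K2 = 61.4; K2/α21 = 61.4/1.61 = 38.1 < K1 = 173.
Since the inequalities point opposite ways, species 1 can invade but species 2 cannot.

species 1 excludes species 2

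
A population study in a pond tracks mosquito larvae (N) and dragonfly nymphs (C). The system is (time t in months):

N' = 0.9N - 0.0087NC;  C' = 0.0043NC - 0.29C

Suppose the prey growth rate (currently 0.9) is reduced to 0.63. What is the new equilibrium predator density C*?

C* ≈ 72.4

At the interior fixed point, setting dN/dt = 0 with N > 0 fixes C* = (prey growth rate)/(NC coefficient) — independent of the other coefficients.
With the change, C* = 0.63/0.0087 = 72.4; it falls from 103.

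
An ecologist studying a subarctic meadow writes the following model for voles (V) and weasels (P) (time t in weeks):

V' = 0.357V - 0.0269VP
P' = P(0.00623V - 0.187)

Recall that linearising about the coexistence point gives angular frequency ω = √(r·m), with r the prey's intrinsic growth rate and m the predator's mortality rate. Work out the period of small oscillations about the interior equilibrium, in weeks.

T ≈ 24.3 weeks

Here r = 0.357 and m = 0.187, so r·m = 0.0668.
ω = √0.0668 = 0.258 per week, hence T = 2π/ω ≈ 24.3 weeks.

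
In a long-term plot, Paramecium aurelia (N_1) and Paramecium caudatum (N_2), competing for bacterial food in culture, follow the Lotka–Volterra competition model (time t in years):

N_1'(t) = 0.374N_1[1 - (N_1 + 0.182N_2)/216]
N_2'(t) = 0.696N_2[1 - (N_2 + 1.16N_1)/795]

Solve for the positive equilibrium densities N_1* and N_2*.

N_1* ≈ 90.4, N_2* ≈ 690

Setting both brackets to zero gives the nullclines N_1 + 0.182N_2 = 216 and 1.16N_1 + N_2 = 795.
Substituting N_2 = 795 - 1.16N_1 into the first: N_1(1 - 0.182·1.16) = 216 - 0.182·795.
So N_1* = 71.3/0.789 = 90.4, and then N_2* = 795 - 1.16·90.4 = 690.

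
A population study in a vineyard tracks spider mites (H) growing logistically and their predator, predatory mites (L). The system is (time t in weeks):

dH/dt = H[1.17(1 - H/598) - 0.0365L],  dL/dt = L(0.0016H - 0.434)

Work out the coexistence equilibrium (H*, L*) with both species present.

From dL/dt = 0 with L > 0: 0.0016H* = 0.434, so H* = 271.
Substitute into dH/dt = 0: 1.17(1 - 271/598) = 0.0365L*.
The bracket is 0.546, giving L* = 0.639/0.0365 = 17.5.

H* ≈ 271, L* ≈ 17.5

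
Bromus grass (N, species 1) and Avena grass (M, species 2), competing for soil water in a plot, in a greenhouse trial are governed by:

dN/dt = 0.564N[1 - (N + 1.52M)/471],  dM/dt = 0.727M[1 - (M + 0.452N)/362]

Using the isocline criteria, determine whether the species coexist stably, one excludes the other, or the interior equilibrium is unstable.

Compare the nullcline intercepts: K1/α12 = 471/1.52 = 310 < K2 = 362; K2/α21 = 362/0.452 = 801 > K1 = 471.
Since the inequalities point opposite ways, species 2 can invade but species 1 cannot.

species 2 excludes species 1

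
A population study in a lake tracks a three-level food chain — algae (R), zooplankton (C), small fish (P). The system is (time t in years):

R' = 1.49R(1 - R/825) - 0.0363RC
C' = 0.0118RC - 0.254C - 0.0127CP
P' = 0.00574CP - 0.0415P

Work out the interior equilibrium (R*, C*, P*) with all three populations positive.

R* ≈ 680, C* ≈ 7.23, P* ≈ 612

From dP/dt = 0: 0.00574C* = 0.0415, so C* = 7.23.
From dR/dt = 0: 1.49(1 - R*/825) = 0.0363·7.23, giving R* = 825·(1 - 0.176) = 680.
From dC/dt = 0: 0.0118·680 - 0.254 = 0.0127P*, so P* = 7.77/0.0127 = 612.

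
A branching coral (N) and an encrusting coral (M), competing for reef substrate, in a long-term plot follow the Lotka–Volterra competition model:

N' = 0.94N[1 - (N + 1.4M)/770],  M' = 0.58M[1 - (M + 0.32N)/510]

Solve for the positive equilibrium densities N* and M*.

N* ≈ 101, M* ≈ 478

Setting both brackets to zero gives the nullclines N + 1.4M = 770 and 0.32N + M = 510.
Substituting M = 510 - 0.32N into the first: N(1 - 1.4·0.32) = 770 - 1.4·510.
So N* = 56/0.552 = 101, and then M* = 510 - 0.32·101 = 478.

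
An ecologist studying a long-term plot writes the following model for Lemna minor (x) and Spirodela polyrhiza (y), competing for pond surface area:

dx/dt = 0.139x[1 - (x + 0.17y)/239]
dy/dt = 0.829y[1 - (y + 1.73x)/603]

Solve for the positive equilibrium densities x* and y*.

Setting both brackets to zero gives the nullclines x + 0.17y = 239 and 1.73x + y = 603.
Substituting y = 603 - 1.73x into the first: x(1 - 0.17·1.73) = 239 - 0.17·603.
So x* = 136/0.706 = 193, and then y* = 603 - 1.73·193 = 268.

x* ≈ 193, y* ≈ 268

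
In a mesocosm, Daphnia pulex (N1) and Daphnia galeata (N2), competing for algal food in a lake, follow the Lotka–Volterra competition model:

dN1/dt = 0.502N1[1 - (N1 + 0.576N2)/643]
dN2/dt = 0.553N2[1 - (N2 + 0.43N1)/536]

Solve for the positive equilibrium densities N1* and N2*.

Setting both brackets to zero gives the nullclines N1 + 0.576N2 = 643 and 0.43N1 + N2 = 536.
Substituting N2 = 536 - 0.43N1 into the first: N1(1 - 0.576·0.43) = 643 - 0.576·536.
So N1* = 334/0.752 = 444, and then N2* = 536 - 0.43·444 = 345.

N1* ≈ 444, N2* ≈ 345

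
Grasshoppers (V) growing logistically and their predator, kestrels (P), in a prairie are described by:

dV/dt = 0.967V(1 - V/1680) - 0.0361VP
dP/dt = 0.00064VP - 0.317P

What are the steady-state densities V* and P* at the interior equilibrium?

From dP/dt = 0 with P > 0: 0.00064V* = 0.317, so V* = 495.
Substitute into dV/dt = 0: 0.967(1 - 495/1680) = 0.0361P*.
The bracket is 0.705, giving P* = 0.682/0.0361 = 18.9.

V* ≈ 495, P* ≈ 18.9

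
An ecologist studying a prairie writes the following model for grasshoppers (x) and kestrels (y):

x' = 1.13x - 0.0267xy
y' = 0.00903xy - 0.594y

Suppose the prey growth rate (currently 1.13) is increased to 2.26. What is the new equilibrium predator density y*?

y* ≈ 84.6

At the interior fixed point, setting dx/dt = 0 with x > 0 fixes y* = (prey growth rate)/(xy coefficient) — independent of the other coefficients.
With the change, y* = 2.26/0.0267 = 84.6; it rises from 42.3.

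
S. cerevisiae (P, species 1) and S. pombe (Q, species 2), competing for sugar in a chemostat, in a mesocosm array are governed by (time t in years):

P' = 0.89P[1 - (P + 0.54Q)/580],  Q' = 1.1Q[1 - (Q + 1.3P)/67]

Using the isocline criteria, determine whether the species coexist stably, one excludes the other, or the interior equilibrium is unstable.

species 1 excludes species 2

Compare the nullcline intercepts: K1/α12 = 580/0.54 = 1070 > K2 = 67; K2/α21 = 67/1.3 = 51.5 < K1 = 580.
Since the inequalities point opposite ways, species 1 can invade but species 2 cannot.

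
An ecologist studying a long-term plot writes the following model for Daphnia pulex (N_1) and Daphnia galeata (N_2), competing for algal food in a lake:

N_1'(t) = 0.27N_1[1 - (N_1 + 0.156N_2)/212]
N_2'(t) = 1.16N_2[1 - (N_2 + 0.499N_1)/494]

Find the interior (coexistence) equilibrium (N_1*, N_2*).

Setting both brackets to zero gives the nullclines N_1 + 0.156N_2 = 212 and 0.499N_1 + N_2 = 494.
Substituting N_2 = 494 - 0.499N_1 into the first: N_1(1 - 0.156·0.499) = 212 - 0.156·494.
So N_1* = 135/0.922 = 146, and then N_2* = 494 - 0.499·146 = 421.

N_1* ≈ 146, N_2* ≈ 421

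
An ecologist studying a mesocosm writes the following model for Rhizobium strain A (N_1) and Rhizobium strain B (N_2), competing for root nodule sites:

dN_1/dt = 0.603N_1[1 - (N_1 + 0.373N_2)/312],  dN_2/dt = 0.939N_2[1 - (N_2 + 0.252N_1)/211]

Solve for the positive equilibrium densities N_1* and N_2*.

Setting both brackets to zero gives the nullclines N_1 + 0.373N_2 = 312 and 0.252N_1 + N_2 = 211.
Substituting N_2 = 211 - 0.252N_1 into the first: N_1(1 - 0.373·0.252) = 312 - 0.373·211.
So N_1* = 233/0.906 = 258, and then N_2* = 211 - 0.252·258 = 146.

N_1* ≈ 258, N_2* ≈ 146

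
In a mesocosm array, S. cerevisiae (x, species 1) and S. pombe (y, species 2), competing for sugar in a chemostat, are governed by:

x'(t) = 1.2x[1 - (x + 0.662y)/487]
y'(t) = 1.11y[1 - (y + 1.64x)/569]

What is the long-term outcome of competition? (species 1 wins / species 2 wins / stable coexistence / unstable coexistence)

Compare the nullcline intercepts: K1/α12 = 487/0.662 = 736 > K2 = 569; K2/α21 = 569/1.64 = 347 < K1 = 487.
Since the inequalities point opposite ways, species 1 can invade but species 2 cannot.

species 1 excludes species 2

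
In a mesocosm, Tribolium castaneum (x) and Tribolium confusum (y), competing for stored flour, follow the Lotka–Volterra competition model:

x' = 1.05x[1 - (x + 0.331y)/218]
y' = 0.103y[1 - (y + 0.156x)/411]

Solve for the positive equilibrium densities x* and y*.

Setting both brackets to zero gives the nullclines x + 0.331y = 218 and 0.156x + y = 411.
Substituting y = 411 - 0.156x into the first: x(1 - 0.331·0.156) = 218 - 0.331·411.
So x* = 82/0.948 = 86.4, and then y* = 411 - 0.156·86.4 = 398.

x* ≈ 86.4, y* ≈ 398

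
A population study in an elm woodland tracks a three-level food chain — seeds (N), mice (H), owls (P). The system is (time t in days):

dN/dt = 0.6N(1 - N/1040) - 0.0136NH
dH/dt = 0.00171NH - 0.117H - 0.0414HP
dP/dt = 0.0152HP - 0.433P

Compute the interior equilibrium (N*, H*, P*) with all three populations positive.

From dP/dt = 0: 0.0152H* = 0.433, so H* = 28.5.
From dN/dt = 0: 0.6(1 - N*/1040) = 0.0136·28.5, giving N* = 1040·(1 - 0.646) = 368.
From dH/dt = 0: 0.00171·368 - 0.117 = 0.0414P*, so P* = 0.513/0.0414 = 12.4.

N* ≈ 368, H* ≈ 28.5, P* ≈ 12.4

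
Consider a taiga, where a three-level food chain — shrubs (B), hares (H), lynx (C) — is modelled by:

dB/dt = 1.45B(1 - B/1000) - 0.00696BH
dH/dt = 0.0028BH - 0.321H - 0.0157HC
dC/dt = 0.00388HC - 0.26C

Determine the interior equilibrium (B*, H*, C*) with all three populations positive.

From dC/dt = 0: 0.00388H* = 0.26, so H* = 67.
From dB/dt = 0: 1.45(1 - B*/1000) = 0.00696·67, giving B* = 1000·(1 - 0.322) = 678.
From dH/dt = 0: 0.0028·678 - 0.321 = 0.0157C*, so C* = 1.58/0.0157 = 101.

B* ≈ 678, H* ≈ 67, C* ≈ 101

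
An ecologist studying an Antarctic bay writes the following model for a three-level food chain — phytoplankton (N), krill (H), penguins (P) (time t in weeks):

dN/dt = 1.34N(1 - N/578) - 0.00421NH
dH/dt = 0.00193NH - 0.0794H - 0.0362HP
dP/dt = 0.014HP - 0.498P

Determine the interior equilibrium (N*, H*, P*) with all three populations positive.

From dP/dt = 0: 0.014H* = 0.498, so H* = 35.6.
From dN/dt = 0: 1.34(1 - N*/578) = 0.00421·35.6, giving N* = 578·(1 - 0.112) = 513.
From dH/dt = 0: 0.00193·513 - 0.0794 = 0.0362P*, so P* = 0.911/0.0362 = 25.2.

N* ≈ 513, H* ≈ 35.6, P* ≈ 25.2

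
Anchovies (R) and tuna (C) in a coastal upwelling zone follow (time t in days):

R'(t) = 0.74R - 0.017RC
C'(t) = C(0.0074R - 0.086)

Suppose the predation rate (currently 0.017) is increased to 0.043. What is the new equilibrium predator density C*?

C* ≈ 17.2

At the interior fixed point, setting dR/dt = 0 with R > 0 fixes C* = (prey growth rate)/(RC coefficient) — independent of the other coefficients.
With the change, C* = 0.74/0.043 = 17.2; it falls from 43.5.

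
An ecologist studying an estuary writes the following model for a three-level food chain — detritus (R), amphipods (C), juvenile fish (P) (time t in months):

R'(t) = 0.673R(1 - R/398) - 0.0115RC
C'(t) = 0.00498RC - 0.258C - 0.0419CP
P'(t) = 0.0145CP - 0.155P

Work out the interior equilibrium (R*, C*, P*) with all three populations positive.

From dP/dt = 0: 0.0145C* = 0.155, so C* = 10.7.
From dR/dt = 0: 0.673(1 - R*/398) = 0.0115·10.7, giving R* = 398·(1 - 0.183) = 325.
From dC/dt = 0: 0.00498·325 - 0.258 = 0.0419P*, so P* = 1.36/0.0419 = 32.5.

R* ≈ 325, C* ≈ 10.7, P* ≈ 32.5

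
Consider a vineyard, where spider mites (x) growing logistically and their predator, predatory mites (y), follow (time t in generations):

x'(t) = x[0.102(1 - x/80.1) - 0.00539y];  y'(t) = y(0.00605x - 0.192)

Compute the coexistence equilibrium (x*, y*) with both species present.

From dy/dt = 0 with y > 0: 0.00605x* = 0.192, so x* = 31.7.
Substitute into dx/dt = 0: 0.102(1 - 31.7/80.1) = 0.00539y*.
The bracket is 0.604, giving y* = 0.0616/0.00539 = 11.4.

x* ≈ 31.7, y* ≈ 11.4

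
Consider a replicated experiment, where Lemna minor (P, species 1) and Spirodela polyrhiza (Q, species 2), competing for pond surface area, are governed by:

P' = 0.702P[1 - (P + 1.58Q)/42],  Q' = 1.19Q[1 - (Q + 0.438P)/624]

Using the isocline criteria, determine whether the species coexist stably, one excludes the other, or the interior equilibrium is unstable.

Compare the nullcline intercepts: K1/α12 = 42/1.58 = 26.6 < K2 = 624; K2/α21 = 624/0.438 = 1420 > K1 = 42.
Since the inequalities point opposite ways, species 2 can invade but species 1 cannot.

species 2 excludes species 1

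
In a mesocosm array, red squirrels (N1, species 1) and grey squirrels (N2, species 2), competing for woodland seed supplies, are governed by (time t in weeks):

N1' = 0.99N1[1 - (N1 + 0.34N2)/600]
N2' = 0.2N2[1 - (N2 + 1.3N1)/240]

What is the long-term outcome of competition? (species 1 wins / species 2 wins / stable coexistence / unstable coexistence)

Compare the nullcline intercepts: K1/α12 = 600/0.34 = 1760 > K2 = 240; K2/α21 = 240/1.3 = 185 < K1 = 600.
Since the inequalities point opposite ways, species 1 can invade but species 2 cannot.

species 1 excludes species 2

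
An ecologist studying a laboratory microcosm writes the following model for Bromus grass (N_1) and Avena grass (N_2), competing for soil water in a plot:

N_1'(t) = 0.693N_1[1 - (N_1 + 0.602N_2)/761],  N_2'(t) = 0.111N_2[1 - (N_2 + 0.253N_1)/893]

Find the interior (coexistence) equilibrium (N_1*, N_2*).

Setting both brackets to zero gives the nullclines N_1 + 0.602N_2 = 761 and 0.253N_1 + N_2 = 893.
Substituting N_2 = 893 - 0.253N_1 into the first: N_1(1 - 0.602·0.253) = 761 - 0.602·893.
So N_1* = 223/0.848 = 264, and then N_2* = 893 - 0.253·264 = 826.

N_1* ≈ 264, N_2* ≈ 826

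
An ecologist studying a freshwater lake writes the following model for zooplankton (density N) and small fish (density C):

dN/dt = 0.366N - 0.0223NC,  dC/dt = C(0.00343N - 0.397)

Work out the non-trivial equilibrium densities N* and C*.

N* ≈ 116, C* ≈ 16.4

Set dC/dt = 0 with C > 0: 0.00343N - 0.397 = 0, so N* = 0.397/0.00343 = 116.
Set dN/dt = 0 with N > 0: 0.366 - 0.0223C = 0, so C* = 0.366/0.0223 = 16.4.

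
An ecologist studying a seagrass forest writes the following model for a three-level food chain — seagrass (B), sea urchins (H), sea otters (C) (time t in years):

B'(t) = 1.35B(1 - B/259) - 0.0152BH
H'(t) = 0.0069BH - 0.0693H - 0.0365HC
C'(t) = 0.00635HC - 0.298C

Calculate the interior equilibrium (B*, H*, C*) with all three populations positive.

From dC/dt = 0: 0.00635H* = 0.298, so H* = 46.9.
From dB/dt = 0: 1.35(1 - B*/259) = 0.0152·46.9, giving B* = 259·(1 - 0.528) = 122.
From dH/dt = 0: 0.0069·122 - 0.0693 = 0.0365C*, so C* = 0.774/0.0365 = 21.2.

B* ≈ 122, H* ≈ 46.9, C* ≈ 21.2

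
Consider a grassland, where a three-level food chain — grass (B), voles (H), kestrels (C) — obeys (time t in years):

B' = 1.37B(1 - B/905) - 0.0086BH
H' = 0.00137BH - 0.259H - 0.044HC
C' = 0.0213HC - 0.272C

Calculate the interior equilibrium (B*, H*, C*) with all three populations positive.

From dC/dt = 0: 0.0213H* = 0.272, so H* = 12.8.
From dB/dt = 0: 1.37(1 - B*/905) = 0.0086·12.8, giving B* = 905·(1 - 0.0802) = 832.
From dH/dt = 0: 0.00137·832 - 0.259 = 0.044C*, so C* = 0.881/0.044 = 20.

B* ≈ 832, H* ≈ 12.8, C* ≈ 20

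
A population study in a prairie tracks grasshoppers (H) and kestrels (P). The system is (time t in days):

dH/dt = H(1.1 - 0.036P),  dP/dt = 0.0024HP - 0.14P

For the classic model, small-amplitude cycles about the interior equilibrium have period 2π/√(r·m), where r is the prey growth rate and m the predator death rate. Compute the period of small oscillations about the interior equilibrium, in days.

Here r = 1.1 and m = 0.14, so r·m = 0.154.
ω = √0.154 = 0.392 per day, hence T = 2π/ω ≈ 16 days.

T ≈ 16 days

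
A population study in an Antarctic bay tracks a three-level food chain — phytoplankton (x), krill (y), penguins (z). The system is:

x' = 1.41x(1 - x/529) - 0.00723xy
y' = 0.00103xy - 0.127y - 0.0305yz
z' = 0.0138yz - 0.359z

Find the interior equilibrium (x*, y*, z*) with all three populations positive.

x* ≈ 458, y* ≈ 26, z* ≈ 11.3

From dz/dt = 0: 0.0138y* = 0.359, so y* = 26.
From dx/dt = 0: 1.41(1 - x*/529) = 0.00723·26, giving x* = 529·(1 - 0.133) = 458.
From dy/dt = 0: 0.00103·458 - 0.127 = 0.0305z*, so z* = 0.345/0.0305 = 11.3.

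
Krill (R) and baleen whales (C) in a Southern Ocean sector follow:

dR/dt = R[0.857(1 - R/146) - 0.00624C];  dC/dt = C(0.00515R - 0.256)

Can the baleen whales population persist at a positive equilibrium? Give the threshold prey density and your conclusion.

The predator equation gives dC/dt > 0 only when R > 0.256/0.00515 = 49.7.
Without the predator, R → K = 146. Since 146 > 49.7, the predator can invade and persist.

Threshold R = 49.7; K > 49.7, so yes, the predator persists.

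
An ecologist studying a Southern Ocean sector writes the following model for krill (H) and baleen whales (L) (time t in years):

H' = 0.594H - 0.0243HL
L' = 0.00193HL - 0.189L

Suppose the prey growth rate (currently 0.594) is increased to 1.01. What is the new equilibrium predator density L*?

L* ≈ 41.6

At the interior fixed point, setting dH/dt = 0 with H > 0 fixes L* = (prey growth rate)/(HL coefficient) — independent of the other coefficients.
With the change, L* = 1.01/0.0243 = 41.6; it rises from 24.4.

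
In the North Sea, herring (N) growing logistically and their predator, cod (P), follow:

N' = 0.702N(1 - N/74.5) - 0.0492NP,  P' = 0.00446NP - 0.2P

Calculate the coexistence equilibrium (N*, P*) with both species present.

N* ≈ 44.8, P* ≈ 5.68

From dP/dt = 0 with P > 0: 0.00446N* = 0.2, so N* = 44.8.
Substitute into dN/dt = 0: 0.702(1 - 44.8/74.5) = 0.0492P*.
The bracket is 0.398, giving P* = 0.279/0.0492 = 5.68.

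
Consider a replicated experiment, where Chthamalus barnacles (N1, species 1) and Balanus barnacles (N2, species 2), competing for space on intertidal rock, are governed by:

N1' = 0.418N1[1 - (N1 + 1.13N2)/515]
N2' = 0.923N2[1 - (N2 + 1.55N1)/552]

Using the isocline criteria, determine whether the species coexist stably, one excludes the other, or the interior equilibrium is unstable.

unstable coexistence (outcome depends on initial conditions)

Compare the nullcline intercepts: K1/α12 = 515/1.13 = 456 < K2 = 552; K2/α21 = 552/1.55 = 356 < K1 = 515.
Since both are reversed, neither can invade when rare; the interior point is a saddle.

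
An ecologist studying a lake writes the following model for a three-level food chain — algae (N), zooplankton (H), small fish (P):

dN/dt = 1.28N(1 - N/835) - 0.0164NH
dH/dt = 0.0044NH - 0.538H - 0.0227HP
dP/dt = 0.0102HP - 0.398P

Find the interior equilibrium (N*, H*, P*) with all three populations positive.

From dP/dt = 0: 0.0102H* = 0.398, so H* = 39.
From dN/dt = 0: 1.28(1 - N*/835) = 0.0164·39, giving N* = 835·(1 - 0.5) = 418.
From dH/dt = 0: 0.0044·418 - 0.538 = 0.0227P*, so P* = 1.3/0.0227 = 57.2.

N* ≈ 418, H* ≈ 39, P* ≈ 57.2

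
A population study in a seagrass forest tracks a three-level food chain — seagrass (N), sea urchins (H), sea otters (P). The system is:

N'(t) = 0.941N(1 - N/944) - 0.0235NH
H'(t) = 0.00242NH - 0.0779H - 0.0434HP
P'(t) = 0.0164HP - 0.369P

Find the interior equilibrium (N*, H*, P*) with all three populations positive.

N* ≈ 414, H* ≈ 22.5, P* ≈ 21.3

From dP/dt = 0: 0.0164H* = 0.369, so H* = 22.5.
From dN/dt = 0: 0.941(1 - N*/944) = 0.0235·22.5, giving N* = 944·(1 - 0.562) = 414.
From dH/dt = 0: 0.00242·414 - 0.0779 = 0.0434P*, so P* = 0.923/0.0434 = 21.3.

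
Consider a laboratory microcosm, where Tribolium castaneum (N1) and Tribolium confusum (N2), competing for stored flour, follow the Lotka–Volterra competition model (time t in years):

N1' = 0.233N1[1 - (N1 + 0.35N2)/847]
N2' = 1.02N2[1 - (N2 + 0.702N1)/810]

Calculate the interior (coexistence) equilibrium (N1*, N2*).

Setting both brackets to zero gives the nullclines N1 + 0.35N2 = 847 and 0.702N1 + N2 = 810.
Substituting N2 = 810 - 0.702N1 into the first: N1(1 - 0.35·0.702) = 847 - 0.35·810.
So N1* = 564/0.754 = 747, and then N2* = 810 - 0.702·747 = 286.

N1* ≈ 747, N2* ≈ 286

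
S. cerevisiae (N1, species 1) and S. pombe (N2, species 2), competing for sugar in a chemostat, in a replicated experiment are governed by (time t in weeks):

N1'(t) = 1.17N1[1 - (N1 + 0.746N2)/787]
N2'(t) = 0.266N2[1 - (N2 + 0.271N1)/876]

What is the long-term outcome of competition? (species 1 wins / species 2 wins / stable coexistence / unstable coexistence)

stable coexistence

Compare the nullcline intercepts: K1/α12 = 787/0.746 = 1050 > K2 = 876; K2/α21 = 876/0.271 = 3230 > K1 = 787.
Since both inequalities hold, each species can invade when rare, so the interior equilibrium is stable.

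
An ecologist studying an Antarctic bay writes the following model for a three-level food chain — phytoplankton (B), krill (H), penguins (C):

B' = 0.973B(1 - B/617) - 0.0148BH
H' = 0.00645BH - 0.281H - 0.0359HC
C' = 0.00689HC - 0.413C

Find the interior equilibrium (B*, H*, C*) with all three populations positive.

B* ≈ 54.4, H* ≈ 59.9, C* ≈ 1.95

From dC/dt = 0: 0.00689H* = 0.413, so H* = 59.9.
From dB/dt = 0: 0.973(1 - B*/617) = 0.0148·59.9, giving B* = 617·(1 - 0.912) = 54.4.
From dH/dt = 0: 0.00645·54.4 - 0.281 = 0.0359C*, so C* = 0.0702/0.0359 = 1.95.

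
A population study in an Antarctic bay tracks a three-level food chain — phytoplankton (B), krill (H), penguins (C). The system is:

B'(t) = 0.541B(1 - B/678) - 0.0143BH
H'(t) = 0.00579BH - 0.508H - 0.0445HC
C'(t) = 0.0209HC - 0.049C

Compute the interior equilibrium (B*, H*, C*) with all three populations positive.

From dC/dt = 0: 0.0209H* = 0.049, so H* = 2.34.
From dB/dt = 0: 0.541(1 - B*/678) = 0.0143·2.34, giving B* = 678·(1 - 0.062) = 636.
From dH/dt = 0: 0.00579·636 - 0.508 = 0.0445C*, so C* = 3.17/0.0445 = 71.3.

B* ≈ 636, H* ≈ 2.34, C* ≈ 71.3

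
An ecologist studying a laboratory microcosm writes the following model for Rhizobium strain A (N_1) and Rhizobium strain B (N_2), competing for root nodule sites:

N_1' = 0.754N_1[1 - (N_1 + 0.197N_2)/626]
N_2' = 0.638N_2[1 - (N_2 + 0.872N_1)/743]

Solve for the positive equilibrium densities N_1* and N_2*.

Setting both brackets to zero gives the nullclines N_1 + 0.197N_2 = 626 and 0.872N_1 + N_2 = 743.
Substituting N_2 = 743 - 0.872N_1 into the first: N_1(1 - 0.197·0.872) = 626 - 0.197·743.
So N_1* = 480/0.828 = 579, and then N_2* = 743 - 0.872·579 = 238.

N_1* ≈ 579, N_2* ≈ 238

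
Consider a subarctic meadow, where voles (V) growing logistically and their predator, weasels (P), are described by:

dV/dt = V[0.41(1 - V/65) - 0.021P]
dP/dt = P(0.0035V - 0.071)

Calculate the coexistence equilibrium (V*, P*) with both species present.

From dP/dt = 0 with P > 0: 0.0035V* = 0.071, so V* = 20.3.
Substitute into dV/dt = 0: 0.41(1 - 20.3/65) = 0.021P*.
The bracket is 0.688, giving P* = 0.282/0.021 = 13.4.

V* ≈ 20.3, P* ≈ 13.4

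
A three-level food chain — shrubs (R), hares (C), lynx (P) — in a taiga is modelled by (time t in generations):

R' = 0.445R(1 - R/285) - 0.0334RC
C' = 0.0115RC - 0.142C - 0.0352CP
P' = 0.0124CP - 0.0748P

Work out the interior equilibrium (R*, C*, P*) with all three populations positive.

R* ≈ 156, C* ≈ 6.03, P* ≈ 46.9

From dP/dt = 0: 0.0124C* = 0.0748, so C* = 6.03.
From dR/dt = 0: 0.445(1 - R*/285) = 0.0334·6.03, giving R* = 285·(1 - 0.453) = 156.
From dC/dt = 0: 0.0115·156 - 0.142 = 0.0352P*, so P* = 1.65/0.0352 = 46.9.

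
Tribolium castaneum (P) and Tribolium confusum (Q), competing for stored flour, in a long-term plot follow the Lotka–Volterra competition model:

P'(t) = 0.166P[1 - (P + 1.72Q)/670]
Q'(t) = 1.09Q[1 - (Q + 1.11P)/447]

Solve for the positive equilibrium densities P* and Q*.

P* ≈ 109, Q* ≈ 326

Setting both brackets to zero gives the nullclines P + 1.72Q = 670 and 1.11P + Q = 447.
Substituting Q = 447 - 1.11P into the first: P(1 - 1.72·1.11) = 670 - 1.72·447.
So P* = -98.8/-0.909 = 109, and then Q* = 447 - 1.11·109 = 326.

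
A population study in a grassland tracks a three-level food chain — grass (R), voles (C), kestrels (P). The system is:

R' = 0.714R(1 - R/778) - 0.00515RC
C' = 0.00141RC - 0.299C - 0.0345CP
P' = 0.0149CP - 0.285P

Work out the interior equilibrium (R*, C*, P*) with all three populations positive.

R* ≈ 671, C* ≈ 19.1, P* ≈ 18.7

From dP/dt = 0: 0.0149C* = 0.285, so C* = 19.1.
From dR/dt = 0: 0.714(1 - R*/778) = 0.00515·19.1, giving R* = 778·(1 - 0.138) = 671.
From dC/dt = 0: 0.00141·671 - 0.299 = 0.0345P*, so P* = 0.647/0.0345 = 18.7.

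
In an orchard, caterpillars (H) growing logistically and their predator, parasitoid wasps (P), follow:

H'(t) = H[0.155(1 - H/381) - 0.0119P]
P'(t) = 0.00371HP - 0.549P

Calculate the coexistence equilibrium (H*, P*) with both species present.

From dP/dt = 0 with P > 0: 0.00371H* = 0.549, so H* = 148.
Substitute into dH/dt = 0: 0.155(1 - 148/381) = 0.0119P*.
The bracket is 0.612, giving P* = 0.0948/0.0119 = 7.97.

H* ≈ 148, P* ≈ 7.97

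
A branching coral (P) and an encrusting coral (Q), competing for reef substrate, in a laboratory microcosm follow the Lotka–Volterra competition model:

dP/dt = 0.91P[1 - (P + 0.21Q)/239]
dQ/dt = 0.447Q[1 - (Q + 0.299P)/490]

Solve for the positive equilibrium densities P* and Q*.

P* ≈ 145, Q* ≈ 447

Setting both brackets to zero gives the nullclines P + 0.21Q = 239 and 0.299P + Q = 490.
Substituting Q = 490 - 0.299P into the first: P(1 - 0.21·0.299) = 239 - 0.21·490.
So P* = 136/0.937 = 145, and then Q* = 490 - 0.299·145 = 447.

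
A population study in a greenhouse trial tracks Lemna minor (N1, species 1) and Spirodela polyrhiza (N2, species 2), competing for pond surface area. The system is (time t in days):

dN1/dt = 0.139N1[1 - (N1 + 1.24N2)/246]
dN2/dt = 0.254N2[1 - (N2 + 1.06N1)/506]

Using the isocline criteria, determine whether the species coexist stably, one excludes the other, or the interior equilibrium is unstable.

Compare the nullcline intercepts: K1/α12 = 246/1.24 = 198 < K2 = 506; K2/α21 = 506/1.06 = 477 > K1 = 246.
Since the inequalities point opposite ways, species 2 can invade but species 1 cannot.

species 2 excludes species 1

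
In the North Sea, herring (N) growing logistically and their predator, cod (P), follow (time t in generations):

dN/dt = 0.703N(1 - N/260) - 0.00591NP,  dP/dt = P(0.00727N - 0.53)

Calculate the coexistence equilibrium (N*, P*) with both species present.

N* ≈ 72.9, P* ≈ 85.6

From dP/dt = 0 with P > 0: 0.00727N* = 0.53, so N* = 72.9.
Substitute into dN/dt = 0: 0.703(1 - 72.9/260) = 0.00591P*.
The bracket is 0.72, giving P* = 0.506/0.00591 = 85.6.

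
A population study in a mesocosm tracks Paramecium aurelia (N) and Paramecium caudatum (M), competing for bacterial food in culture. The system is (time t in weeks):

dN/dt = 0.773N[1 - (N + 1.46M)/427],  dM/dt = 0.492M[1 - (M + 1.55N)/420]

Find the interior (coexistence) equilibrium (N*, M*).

Setting both brackets to zero gives the nullclines N + 1.46M = 427 and 1.55N + M = 420.
Substituting M = 420 - 1.55N into the first: N(1 - 1.46·1.55) = 427 - 1.46·420.
So N* = -186/-1.26 = 147, and then M* = 420 - 1.55·147 = 191.

N* ≈ 147, M* ≈ 191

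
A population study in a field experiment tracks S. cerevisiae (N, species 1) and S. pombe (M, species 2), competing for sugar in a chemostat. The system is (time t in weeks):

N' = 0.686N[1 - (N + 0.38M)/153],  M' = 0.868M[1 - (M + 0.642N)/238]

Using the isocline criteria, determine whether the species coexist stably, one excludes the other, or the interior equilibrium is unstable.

stable coexistence

Compare the nullcline intercepts: K1/α12 = 153/0.38 = 403 > K2 = 238; K2/α21 = 238/0.642 = 371 > K1 = 153.
Since both inequalities hold, each species can invade when rare, so the interior equilibrium is stable.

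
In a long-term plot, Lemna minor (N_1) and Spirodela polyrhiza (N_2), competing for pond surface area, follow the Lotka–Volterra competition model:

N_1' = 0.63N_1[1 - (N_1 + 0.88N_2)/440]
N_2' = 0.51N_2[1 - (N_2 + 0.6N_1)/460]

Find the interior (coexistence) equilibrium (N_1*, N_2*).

N_1* ≈ 74.6, N_2* ≈ 415

Setting both brackets to zero gives the nullclines N_1 + 0.88N_2 = 440 and 0.6N_1 + N_2 = 460.
Substituting N_2 = 460 - 0.6N_1 into the first: N_1(1 - 0.88·0.6) = 440 - 0.88·460.
So N_1* = 35.2/0.472 = 74.6, and then N_2* = 460 - 0.6·74.6 = 415.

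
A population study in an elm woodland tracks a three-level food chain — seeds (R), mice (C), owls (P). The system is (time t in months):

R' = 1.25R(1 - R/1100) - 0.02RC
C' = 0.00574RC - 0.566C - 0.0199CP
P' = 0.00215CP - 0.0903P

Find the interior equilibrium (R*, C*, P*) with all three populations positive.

From dP/dt = 0: 0.00215C* = 0.0903, so C* = 42.
From dR/dt = 0: 1.25(1 - R*/1100) = 0.02·42, giving R* = 1100·(1 - 0.672) = 361.
From dC/dt = 0: 0.00574·361 - 0.566 = 0.0199P*, so P* = 1.5/0.0199 = 75.6.

R* ≈ 361, C* ≈ 42, P* ≈ 75.6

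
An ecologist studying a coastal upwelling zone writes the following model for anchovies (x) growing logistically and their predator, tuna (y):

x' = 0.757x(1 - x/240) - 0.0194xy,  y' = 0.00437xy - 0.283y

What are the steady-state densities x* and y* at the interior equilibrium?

From dy/dt = 0 with y > 0: 0.00437x* = 0.283, so x* = 64.8.
Substitute into dx/dt = 0: 0.757(1 - 64.8/240) = 0.0194y*.
The bracket is 0.73, giving y* = 0.553/0.0194 = 28.5.

x* ≈ 64.8, y* ≈ 28.5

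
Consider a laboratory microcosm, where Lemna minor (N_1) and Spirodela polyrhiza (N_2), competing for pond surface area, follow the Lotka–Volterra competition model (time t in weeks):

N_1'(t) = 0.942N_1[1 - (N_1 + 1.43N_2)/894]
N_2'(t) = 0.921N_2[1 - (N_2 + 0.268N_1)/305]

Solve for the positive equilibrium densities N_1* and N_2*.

N_1* ≈ 742, N_2* ≈ 106

Setting both brackets to zero gives the nullclines N_1 + 1.43N_2 = 894 and 0.268N_1 + N_2 = 305.
Substituting N_2 = 305 - 0.268N_1 into the first: N_1(1 - 1.43·0.268) = 894 - 1.43·305.
So N_1* = 458/0.617 = 742, and then N_2* = 305 - 0.268·742 = 106.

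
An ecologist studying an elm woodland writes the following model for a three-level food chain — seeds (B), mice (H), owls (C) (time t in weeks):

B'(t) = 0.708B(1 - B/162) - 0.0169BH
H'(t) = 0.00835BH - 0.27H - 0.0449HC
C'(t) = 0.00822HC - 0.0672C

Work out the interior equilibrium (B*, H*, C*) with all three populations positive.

B* ≈ 130, H* ≈ 8.18, C* ≈ 18.2

From dC/dt = 0: 0.00822H* = 0.0672, so H* = 8.18.
From dB/dt = 0: 0.708(1 - B*/162) = 0.0169·8.18, giving B* = 162·(1 - 0.195) = 130.
From dH/dt = 0: 0.00835·130 - 0.27 = 0.0449C*, so C* = 0.819/0.0449 = 18.2.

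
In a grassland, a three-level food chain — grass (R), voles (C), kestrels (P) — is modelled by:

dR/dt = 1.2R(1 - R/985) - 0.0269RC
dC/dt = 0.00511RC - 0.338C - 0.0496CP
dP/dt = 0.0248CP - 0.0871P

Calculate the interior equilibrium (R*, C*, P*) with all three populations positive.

From dP/dt = 0: 0.0248C* = 0.0871, so C* = 3.51.
From dR/dt = 0: 1.2(1 - R*/985) = 0.0269·3.51, giving R* = 985·(1 - 0.0787) = 907.
From dC/dt = 0: 0.00511·907 - 0.338 = 0.0496P*, so P* = 4.3/0.0496 = 86.7.

R* ≈ 907, C* ≈ 3.51, P* ≈ 86.7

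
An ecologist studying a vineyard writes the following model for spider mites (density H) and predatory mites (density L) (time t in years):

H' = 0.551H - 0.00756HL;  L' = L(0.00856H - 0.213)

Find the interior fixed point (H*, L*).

Set dL/dt = 0 with L > 0: 0.00856H - 0.213 = 0, so H* = 0.213/0.00856 = 24.9.
Set dH/dt = 0 with H > 0: 0.551 - 0.00756L = 0, so L* = 0.551/0.00756 = 72.9.

H* ≈ 24.9, L* ≈ 72.9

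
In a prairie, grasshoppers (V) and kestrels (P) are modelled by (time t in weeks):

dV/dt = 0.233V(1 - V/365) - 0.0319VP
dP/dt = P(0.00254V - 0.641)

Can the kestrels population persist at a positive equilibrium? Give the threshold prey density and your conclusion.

Threshold V = 252; K > 252, so yes, the predator persists.

The predator equation gives dP/dt > 0 only when V > 0.641/0.00254 = 252.
Without the predator, V → K = 365. Since 365 > 252, the predator can invade and persist.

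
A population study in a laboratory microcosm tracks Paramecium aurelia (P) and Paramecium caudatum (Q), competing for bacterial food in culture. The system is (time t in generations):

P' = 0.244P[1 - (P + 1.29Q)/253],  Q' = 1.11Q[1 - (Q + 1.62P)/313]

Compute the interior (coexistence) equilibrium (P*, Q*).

P* ≈ 138, Q* ≈ 88.9

Setting both brackets to zero gives the nullclines P + 1.29Q = 253 and 1.62P + Q = 313.
Substituting Q = 313 - 1.62P into the first: P(1 - 1.29·1.62) = 253 - 1.29·313.
So P* = -151/-1.09 = 138, and then Q* = 313 - 1.62·138 = 88.9.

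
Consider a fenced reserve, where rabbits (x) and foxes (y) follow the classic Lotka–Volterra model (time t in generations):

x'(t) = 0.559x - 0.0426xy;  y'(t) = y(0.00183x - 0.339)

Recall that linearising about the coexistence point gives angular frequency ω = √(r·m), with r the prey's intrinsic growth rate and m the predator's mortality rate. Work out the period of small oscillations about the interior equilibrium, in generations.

Here r = 0.559 and m = 0.339, so r·m = 0.19.
ω = √0.19 = 0.435 per generation, hence T = 2π/ω ≈ 14.4 generations.

T ≈ 14.4 generations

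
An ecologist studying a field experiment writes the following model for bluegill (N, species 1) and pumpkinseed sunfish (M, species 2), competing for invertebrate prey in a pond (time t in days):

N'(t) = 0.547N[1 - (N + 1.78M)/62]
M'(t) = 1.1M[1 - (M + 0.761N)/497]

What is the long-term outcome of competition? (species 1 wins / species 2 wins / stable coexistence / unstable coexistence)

species 2 excludes species 1

Compare the nullcline intercepts: K1/α12 = 62/1.78 = 34.8 < K2 = 497; K2/α21 = 497/0.761 = 653 > K1 = 62.
Since the inequalities point opposite ways, species 2 can invade but species 1 cannot.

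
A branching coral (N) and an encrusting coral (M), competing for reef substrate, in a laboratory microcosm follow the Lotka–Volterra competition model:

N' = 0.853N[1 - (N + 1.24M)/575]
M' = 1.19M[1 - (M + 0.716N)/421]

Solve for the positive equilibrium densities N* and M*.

Setting both brackets to zero gives the nullclines N + 1.24M = 575 and 0.716N + M = 421.
Substituting M = 421 - 0.716N into the first: N(1 - 1.24·0.716) = 575 - 1.24·421.
So N* = 53/0.112 = 472, and then M* = 421 - 0.716·472 = 82.9.

N* ≈ 472, M* ≈ 82.9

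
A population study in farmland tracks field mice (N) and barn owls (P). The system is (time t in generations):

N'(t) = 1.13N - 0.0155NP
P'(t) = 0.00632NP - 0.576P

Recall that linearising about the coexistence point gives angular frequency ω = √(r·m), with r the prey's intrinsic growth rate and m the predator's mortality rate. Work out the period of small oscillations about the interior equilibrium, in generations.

Here r = 1.13 and m = 0.576, so r·m = 0.651.
ω = √0.651 = 0.807 per generation, hence T = 2π/ω ≈ 7.79 generations.

T ≈ 7.79 generations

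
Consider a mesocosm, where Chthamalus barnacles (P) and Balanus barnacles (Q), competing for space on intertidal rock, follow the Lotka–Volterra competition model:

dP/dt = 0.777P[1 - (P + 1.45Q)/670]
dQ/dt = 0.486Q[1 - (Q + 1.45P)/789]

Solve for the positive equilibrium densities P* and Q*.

P* ≈ 430, Q* ≈ 166

Setting both brackets to zero gives the nullclines P + 1.45Q = 670 and 1.45P + Q = 789.
Substituting Q = 789 - 1.45P into the first: P(1 - 1.45·1.45) = 670 - 1.45·789.
So P* = -474/-1.1 = 430, and then Q* = 789 - 1.45·430 = 166.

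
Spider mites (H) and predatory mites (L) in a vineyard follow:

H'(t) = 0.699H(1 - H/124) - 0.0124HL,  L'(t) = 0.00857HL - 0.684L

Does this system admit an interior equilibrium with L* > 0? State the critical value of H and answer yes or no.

The predator equation gives dL/dt > 0 only when H > 0.684/0.00857 = 79.8.
Without the predator, H → K = 124. Since 124 > 79.8, the predator can invade and persist.

Threshold H = 79.8; K > 79.8, so yes, the predator persists.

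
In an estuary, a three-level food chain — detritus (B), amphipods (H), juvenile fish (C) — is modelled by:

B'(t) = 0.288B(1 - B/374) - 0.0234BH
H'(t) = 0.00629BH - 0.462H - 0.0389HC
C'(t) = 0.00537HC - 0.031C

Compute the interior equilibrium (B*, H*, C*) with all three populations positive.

B* ≈ 199, H* ≈ 5.77, C* ≈ 20.2

From dC/dt = 0: 0.00537H* = 0.031, so H* = 5.77.
From dB/dt = 0: 0.288(1 - B*/374) = 0.0234·5.77, giving B* = 374·(1 - 0.469) = 199.
From dH/dt = 0: 0.00629·199 - 0.462 = 0.0389C*, so C* = 0.787/0.0389 = 20.2.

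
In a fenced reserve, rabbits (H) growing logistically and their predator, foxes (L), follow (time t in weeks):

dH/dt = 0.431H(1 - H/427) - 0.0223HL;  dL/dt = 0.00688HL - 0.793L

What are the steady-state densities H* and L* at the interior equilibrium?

From dL/dt = 0 with L > 0: 0.00688H* = 0.793, so H* = 115.
Substitute into dH/dt = 0: 0.431(1 - 115/427) = 0.0223L*.
The bracket is 0.73, giving L* = 0.315/0.0223 = 14.1.

H* ≈ 115, L* ≈ 14.1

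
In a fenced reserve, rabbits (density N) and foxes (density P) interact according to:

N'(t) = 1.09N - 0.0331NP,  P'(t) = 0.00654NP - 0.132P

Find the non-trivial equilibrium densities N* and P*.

Set dP/dt = 0 with P > 0: 0.00654N - 0.132 = 0, so N* = 0.132/0.00654 = 20.2.
Set dN/dt = 0 with N > 0: 1.09 - 0.0331P = 0, so P* = 1.09/0.0331 = 32.9.

N* ≈ 20.2, P* ≈ 32.9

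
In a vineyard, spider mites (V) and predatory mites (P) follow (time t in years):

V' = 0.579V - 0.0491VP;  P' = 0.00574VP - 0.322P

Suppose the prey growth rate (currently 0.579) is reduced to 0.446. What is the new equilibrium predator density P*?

At the interior fixed point, setting dV/dt = 0 with V > 0 fixes P* = (prey growth rate)/(VP coefficient) — independent of the other coefficients.
With the change, P* = 0.446/0.0491 = 9.08; it falls from 11.8.

P* ≈ 9.08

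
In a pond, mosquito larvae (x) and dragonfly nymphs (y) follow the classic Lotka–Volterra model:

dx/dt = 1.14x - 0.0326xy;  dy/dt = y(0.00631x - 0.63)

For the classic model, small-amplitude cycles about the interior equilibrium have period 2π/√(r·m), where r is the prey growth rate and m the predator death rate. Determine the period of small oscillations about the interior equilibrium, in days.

T ≈ 7.41 days

Here r = 1.14 and m = 0.63, so r·m = 0.718.
ω = √0.718 = 0.847 per day, hence T = 2π/ω ≈ 7.41 days.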